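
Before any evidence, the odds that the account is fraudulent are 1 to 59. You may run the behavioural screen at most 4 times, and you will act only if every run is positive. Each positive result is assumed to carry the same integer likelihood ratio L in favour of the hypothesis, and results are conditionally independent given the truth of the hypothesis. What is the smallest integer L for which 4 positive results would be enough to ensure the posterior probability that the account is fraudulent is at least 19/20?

Prior odds = 1/59.
Target odds = 0.95/0.05 = 19.
Need L⁴ ≥ 19 ÷ (1/59) = 1121.
5⁴ = 625 < 1121 ≤ 1296 = 6⁴, so L = 6.

6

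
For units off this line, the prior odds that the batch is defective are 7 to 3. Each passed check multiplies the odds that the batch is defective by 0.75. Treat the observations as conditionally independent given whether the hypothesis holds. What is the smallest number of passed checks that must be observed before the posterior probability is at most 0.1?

11

Prior odds = 7/3.
Likelihood ratio per passed check = 0.75.
Target posterior odds = 0.1/0.9 = 1/9.
Require 0.75ⁿ ≤ 1/9 ÷ (7/3) = 1/21.
0.75¹⁰ = 59049/1048576 is still above 1/21 but 0.75¹¹ = 177147/4194304 is at or below it, so n = 11.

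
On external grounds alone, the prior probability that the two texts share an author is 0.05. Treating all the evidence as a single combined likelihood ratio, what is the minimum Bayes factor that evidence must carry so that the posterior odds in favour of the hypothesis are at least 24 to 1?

456

Prior odds = 0.05/0.95 = 1/19.
Target odds = 24.
Required Bayes factor = 24 ÷ (1/19) = 456.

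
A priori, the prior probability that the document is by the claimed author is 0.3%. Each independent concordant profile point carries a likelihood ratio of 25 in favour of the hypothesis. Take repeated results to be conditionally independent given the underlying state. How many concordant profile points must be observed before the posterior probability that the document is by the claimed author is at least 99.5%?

4

Prior odds: 0.003 ÷ 0.997 = 3/997.
Likelihood ratio per concordant profile point = 25.
Target posterior odds = 0.995/0.005 = 199.
Need (3/997) × 25ⁿ ≥ 199, i.e. 25ⁿ ≥ 198403/3.
25³ = 15625 falls short of 198403/3 but 25⁴ = 390625 reaches it, so n = 4.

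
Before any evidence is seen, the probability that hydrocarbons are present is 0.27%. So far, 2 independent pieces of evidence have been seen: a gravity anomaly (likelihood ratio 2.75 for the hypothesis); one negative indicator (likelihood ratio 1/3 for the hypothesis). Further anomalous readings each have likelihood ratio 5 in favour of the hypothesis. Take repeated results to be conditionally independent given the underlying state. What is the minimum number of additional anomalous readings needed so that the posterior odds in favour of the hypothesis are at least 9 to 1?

Prior odds = 0.0027/0.9973 = 27/9973.
Combined Bayes factor of the evidence already in hand = 2.75 × (1/3) = 11/12.
Odds after that evidence = (27/9973) × 11/12 = 99/39892.
Target odds = 9.
Need 5ⁿ ≥ 9 ÷ (99/39892) = 39892/11.
5⁵ = 3125 falls short of 39892/11 but 5⁶ = 15625 reaches it, so n = 6.

6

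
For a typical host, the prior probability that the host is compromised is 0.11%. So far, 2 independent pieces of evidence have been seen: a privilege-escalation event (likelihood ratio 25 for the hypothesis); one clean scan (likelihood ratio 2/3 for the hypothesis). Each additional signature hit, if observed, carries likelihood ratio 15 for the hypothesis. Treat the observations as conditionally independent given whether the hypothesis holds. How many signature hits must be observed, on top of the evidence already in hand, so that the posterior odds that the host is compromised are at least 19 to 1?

Prior odds = 0.0011/0.9989 = 11/9989.
Combined Bayes factor of the evidence already in hand = 25 × (2/3) = 50/3.
Odds after that evidence = (11/9989) × 50/3 = 550/29967.
Target odds = 19.
Need 15ⁿ ≥ 19 ÷ (550/29967) = 569373/550.
15² = 225 falls short of 569373/550 but 15³ = 3375 reaches it, so n = 3.

3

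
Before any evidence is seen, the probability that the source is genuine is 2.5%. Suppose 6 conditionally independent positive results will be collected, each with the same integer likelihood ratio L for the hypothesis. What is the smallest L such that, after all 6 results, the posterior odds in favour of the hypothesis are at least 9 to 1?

3

Prior odds = 0.025/0.975 = 1/39.
Target odds = 9.
Need L⁶ ≥ 9 ÷ (1/39) = 351.
2⁶ = 64 < 351 ≤ 729 = 3⁶, so L = 3.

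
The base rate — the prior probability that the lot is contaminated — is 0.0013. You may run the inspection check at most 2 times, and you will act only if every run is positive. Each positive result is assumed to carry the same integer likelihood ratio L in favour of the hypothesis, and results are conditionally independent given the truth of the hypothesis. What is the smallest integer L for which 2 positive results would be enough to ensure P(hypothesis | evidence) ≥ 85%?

Prior odds = 0.0013/0.9987 = 13/9987.
Target odds = 0.85/0.15 = 17/3.
Need L² ≥ 17/3 ÷ (13/9987) = 56593/13.
65² = 4225 < 56593/13 ≤ 4356 = 66², so L = 66.

66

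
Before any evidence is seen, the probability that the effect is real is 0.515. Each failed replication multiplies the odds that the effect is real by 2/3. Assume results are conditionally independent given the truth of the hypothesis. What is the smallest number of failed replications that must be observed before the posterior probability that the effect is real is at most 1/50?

10

Prior odds: 0.515 ÷ 0.485 = 103/97.
Likelihood ratio per failed replication = 2/3.
Target posterior odds = 0.02/0.98 = 1/49.
Require (2/3)ⁿ ≤ 1/49 ÷ (103/97) = 97/5047.
(2/3)⁹ = 512/19683 is still above 97/5047 but (2/3)¹⁰ = 1024/59049 is at or below it, so n = 10.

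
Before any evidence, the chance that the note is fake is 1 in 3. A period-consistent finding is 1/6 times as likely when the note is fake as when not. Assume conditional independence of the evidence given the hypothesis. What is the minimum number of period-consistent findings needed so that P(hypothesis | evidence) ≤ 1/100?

Prior odds = (1/3)/(2/3) = 0.5.
Likelihood ratio per period-consistent finding = 1/6.
Target posterior odds = 0.01/0.99 = 1/99.
Need 0.5 × (1/6)ⁿ ≤ 1/99, i.e. (1/6)ⁿ ≤ 2/99.
(1/6)² = 1/36 is still above 2/99 but (1/6)³ = 1/216 is at or below it, so n = 3.

3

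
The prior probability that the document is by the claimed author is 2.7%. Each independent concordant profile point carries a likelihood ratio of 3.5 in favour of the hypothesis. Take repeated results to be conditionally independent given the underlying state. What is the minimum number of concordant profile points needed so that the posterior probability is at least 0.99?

7

Prior odds: 0.027 ÷ 0.973 = 27/973.
Likelihood ratio per concordant profile point = 3.5.
Target posterior odds = 0.99/0.01 = 99.
Require 3.5ⁿ ≥ 99 ÷ (27/973) = 10703/3.
3.5⁶ = 1838.265625 falls short of 10703/3 but 3.5⁷ = 823543/128 reaches it, so n = 7.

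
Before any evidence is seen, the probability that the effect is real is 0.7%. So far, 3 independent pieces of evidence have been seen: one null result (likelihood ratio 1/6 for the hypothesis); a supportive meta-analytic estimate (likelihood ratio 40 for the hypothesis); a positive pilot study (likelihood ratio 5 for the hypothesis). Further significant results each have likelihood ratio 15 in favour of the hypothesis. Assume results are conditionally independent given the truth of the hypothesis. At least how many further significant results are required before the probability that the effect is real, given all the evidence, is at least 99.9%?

Prior odds = 0.007/0.993 = 7/993.
Combined Bayes factor of the evidence already in hand = (1/6) × 40 × 5 = 100/3.
Odds after that evidence = (7/993) × 100/3 = 700/2979.
Target odds = 0.999/0.001 = 999.
Need 15ⁿ ≥ 999 ÷ (700/2979) = 2976021/700.
15³ = 3375 falls short of 2976021/700 but 15⁴ = 50625 reaches it, so n = 4.

4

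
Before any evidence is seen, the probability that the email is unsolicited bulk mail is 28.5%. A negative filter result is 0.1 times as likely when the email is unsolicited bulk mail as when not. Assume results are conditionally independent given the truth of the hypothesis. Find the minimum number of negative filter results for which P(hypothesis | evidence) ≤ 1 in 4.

1

Prior odds: 0.285 ÷ 0.715 = 57/143.
Likelihood ratio per negative filter result = 0.1.
Target posterior odds = 0.25/0.75 = 1/3.
Need (57/143) × 0.1ⁿ ≤ 1/3, i.e. 0.1ⁿ ≤ 143/171.
0.1¹ = 0.1, which is already at or below the required 143/171; so n = 1.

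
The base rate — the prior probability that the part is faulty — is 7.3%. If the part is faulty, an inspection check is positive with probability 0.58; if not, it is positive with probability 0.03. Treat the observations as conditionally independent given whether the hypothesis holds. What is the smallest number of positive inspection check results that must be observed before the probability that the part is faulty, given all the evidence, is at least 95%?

Prior odds = 0.073/0.927 = 73/927.
Likelihood ratio of a positive = 0.58/0.03 = 58/3.
Target posterior odds = 0.95/0.05 = 19.
Need (73/927) × (58/3)ⁿ ≥ 19, i.e. (58/3)ⁿ ≥ 17613/73.
(58/3)¹ = 58/3 falls short of 17613/73 but (58/3)² = 3364/9 reaches it, so n = 2.

2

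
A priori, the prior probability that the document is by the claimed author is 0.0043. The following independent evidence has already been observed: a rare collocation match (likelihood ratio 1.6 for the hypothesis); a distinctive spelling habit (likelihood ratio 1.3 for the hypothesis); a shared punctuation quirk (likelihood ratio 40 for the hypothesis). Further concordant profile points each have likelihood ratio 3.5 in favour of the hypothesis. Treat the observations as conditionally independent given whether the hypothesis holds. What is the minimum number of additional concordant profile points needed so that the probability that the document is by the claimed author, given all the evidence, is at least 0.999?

7

Prior odds = 0.0043/0.9957 = 43/9957.
Combined Bayes factor of the evidence already in hand = 1.6 × 1.3 × 40 = 83.2.
Odds after that evidence = (43/9957) × 83.2 = 17888/49785.
Target odds = 0.999/0.001 = 999.
Need 3.5ⁿ ≥ 999 ÷ (17888/49785) = 49735215/17888.
3.5⁶ = 1838.265625 falls short of 49735215/17888 but 3.5⁷ = 823543/128 reaches it, so n = 7.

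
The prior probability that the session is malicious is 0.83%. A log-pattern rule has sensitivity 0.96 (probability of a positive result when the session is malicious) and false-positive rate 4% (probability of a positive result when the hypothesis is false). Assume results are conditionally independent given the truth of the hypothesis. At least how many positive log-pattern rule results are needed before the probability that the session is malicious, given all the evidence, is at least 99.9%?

4

Prior odds: 0.0083 ÷ 0.9917 = 83/9917.
Likelihood ratio of a positive result = 0.96/0.04 = 24.
Target posterior odds = 0.999/0.001 = 999.
Require 24ⁿ ≥ 999 ÷ (83/9917) = 9907083/83.
24³ = 13824 falls short of 9907083/83 but 24⁴ = 331776 reaches it, so n = 4.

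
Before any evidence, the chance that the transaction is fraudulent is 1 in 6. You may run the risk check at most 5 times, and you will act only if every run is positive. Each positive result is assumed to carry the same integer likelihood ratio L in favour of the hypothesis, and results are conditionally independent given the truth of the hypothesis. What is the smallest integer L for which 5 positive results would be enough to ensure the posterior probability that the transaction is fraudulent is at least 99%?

4

Prior odds = (1/6)/(5/6) = 0.2.
Target odds = 0.99/0.01 = 99.
Need L⁵ ≥ 99 ÷ 0.2 = 495.
3⁵ = 243 < 495 ≤ 1024 = 4⁵, so L = 4.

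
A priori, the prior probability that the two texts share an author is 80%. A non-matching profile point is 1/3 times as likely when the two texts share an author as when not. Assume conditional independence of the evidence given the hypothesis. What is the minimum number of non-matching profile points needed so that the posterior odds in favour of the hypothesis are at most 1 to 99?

Prior odds = 0.8/0.2 = 4.
Likelihood ratio per non-matching profile point = 1/3.
Target odds = 1/99.
Need 4 × (1/3)ⁿ ≤ 1/99, i.e. (1/3)ⁿ ≤ 1/396.
(1/3)⁵ = 1/243 is still above 1/396 but (1/3)⁶ = 1/729 is at or below it, so n = 6.

6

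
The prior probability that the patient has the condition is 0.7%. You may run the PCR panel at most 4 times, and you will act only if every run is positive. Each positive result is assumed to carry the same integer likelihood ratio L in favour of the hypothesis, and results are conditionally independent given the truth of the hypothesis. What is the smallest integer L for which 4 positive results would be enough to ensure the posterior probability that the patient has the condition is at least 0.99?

Prior odds = 0.007/0.993 = 7/993.
Target odds = 0.99/0.01 = 99.
Need L⁴ ≥ 99 ÷ (7/993) = 98307/7.
10⁴ = 10000 < 98307/7 ≤ 14641 = 11⁴, so L = 11.

11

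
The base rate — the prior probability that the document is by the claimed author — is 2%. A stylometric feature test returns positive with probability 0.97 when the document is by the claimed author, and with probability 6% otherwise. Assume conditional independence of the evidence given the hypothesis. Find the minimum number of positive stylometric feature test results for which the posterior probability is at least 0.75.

Prior odds = 0.02/0.98 = 1/49.
Likelihood ratio of a positive result = 0.97/0.06 = 97/6.
Target posterior odds = 0.75/0.25 = 3.
Require (97/6)ⁿ ≥ 3 ÷ (1/49) = 147.
(97/6)¹ = 97/6 falls short of 147 but (97/6)² = 9409/36 reaches it, so n = 2.

2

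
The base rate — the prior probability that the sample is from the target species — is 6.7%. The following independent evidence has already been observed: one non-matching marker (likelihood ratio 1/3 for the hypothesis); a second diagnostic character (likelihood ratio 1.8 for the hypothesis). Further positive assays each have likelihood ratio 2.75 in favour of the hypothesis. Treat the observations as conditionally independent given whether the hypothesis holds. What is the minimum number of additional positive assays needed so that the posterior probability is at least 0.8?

5

Prior odds = 0.067/0.933 = 67/933.
Combined Bayes factor of the evidence already in hand = (1/3) × 1.8 = 0.6.
Odds after that evidence = (67/933) × 0.6 = 67/1555.
Target odds = 0.8/0.2 = 4.
Need 2.75ⁿ ≥ 4 ÷ (67/1555) = 6220/67.
2.75⁴ = 57.19140625 falls short of 6220/67 but 2.75⁵ = 161051/1024 reaches it, so n = 5.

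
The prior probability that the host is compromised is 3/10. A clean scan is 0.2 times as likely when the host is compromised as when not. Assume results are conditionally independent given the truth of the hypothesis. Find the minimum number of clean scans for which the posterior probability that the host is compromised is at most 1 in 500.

4

Prior odds: 0.3 ÷ 0.7 = 3/7.
Likelihood ratio per clean scan = 0.2.
Target posterior odds = 0.002/0.998 = 1/499.
Require 0.2ⁿ ≤ 1/499 ÷ (3/7) = 7/1497.
0.2³ = 0.008 is still above 7/1497 but 0.2⁴ = 0.0016 is at or below it, so n = 4.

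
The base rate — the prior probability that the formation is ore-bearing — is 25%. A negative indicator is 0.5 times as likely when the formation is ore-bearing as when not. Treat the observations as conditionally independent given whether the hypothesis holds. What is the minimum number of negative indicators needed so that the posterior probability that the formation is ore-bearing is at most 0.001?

Prior odds = 0.25/0.75 = 1/3.
Likelihood ratio per negative indicator = 0.5.
Target odds: 0.001 ÷ 0.999 = 1/999.
Need (1/3) × 0.5ⁿ ≤ 1/999, i.e. 0.5ⁿ ≤ 1/333.
0.5⁸ = 0.00390625 is still above 1/333 but 0.5⁹ = 0.001953125 is at or below it, so n = 9.

9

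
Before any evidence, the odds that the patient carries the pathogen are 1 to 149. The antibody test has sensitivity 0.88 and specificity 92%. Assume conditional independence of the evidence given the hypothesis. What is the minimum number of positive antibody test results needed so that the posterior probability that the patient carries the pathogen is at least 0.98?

Prior odds = 1/149.
False-positive rate = 1 − 0.92 = 0.08; likelihood ratio of a positive = 0.88/0.08 = 11.
Target odds: 0.98 ÷ 0.02 = 49.
Require 11ⁿ ≥ 49 ÷ (1/149) = 7301.
11³ = 1331 falls short of 7301 but 11⁴ = 14641 reaches it, so n = 4.

4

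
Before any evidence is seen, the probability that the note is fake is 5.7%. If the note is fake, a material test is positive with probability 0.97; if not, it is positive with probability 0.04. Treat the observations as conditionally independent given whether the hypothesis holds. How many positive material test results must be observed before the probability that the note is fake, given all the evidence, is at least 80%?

Prior odds: 0.057 ÷ 0.943 = 57/943.
Likelihood ratio of a positive = 0.97/0.04 = 24.25.
Target posterior odds = 0.8/0.2 = 4.
Need (57/943) × 24.25ⁿ ≥ 4, i.e. 24.25ⁿ ≥ 3772/57.
24.25¹ = 24.25 falls short of 3772/57 but 24.25² = 588.0625 reaches it, so n = 2.

2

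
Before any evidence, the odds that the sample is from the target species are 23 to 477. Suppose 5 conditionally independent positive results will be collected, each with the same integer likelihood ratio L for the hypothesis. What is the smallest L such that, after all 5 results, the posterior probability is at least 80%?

Prior odds = 23/477.
Target odds = 0.8/0.2 = 4.
Need L⁵ ≥ 4 ÷ (23/477) = 1908/23.
2⁵ = 32 < 1908/23 ≤ 243 = 3⁵, so L = 3.

3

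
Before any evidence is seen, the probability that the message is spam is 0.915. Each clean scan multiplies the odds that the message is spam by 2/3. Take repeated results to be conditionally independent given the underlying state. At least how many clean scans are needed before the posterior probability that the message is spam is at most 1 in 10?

Prior odds: 0.915 ÷ 0.085 = 183/17.
Likelihood ratio per clean scan = 2/3.
Target odds: 0.1 ÷ 0.9 = 1/9.
Need (183/17) × (2/3)ⁿ ≤ 1/9, i.e. (2/3)ⁿ ≤ 17/1647.
(2/3)¹¹ = 2048/177147 is still above 17/1647 but (2/3)¹² = 4096/531441 is at or below it, so n = 12.

12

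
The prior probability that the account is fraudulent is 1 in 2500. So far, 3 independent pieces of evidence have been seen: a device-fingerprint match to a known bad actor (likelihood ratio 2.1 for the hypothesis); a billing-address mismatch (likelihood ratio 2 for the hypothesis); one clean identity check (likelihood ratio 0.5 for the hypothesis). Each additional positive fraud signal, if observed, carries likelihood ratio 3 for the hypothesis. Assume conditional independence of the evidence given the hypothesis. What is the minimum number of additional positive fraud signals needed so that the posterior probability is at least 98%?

Prior odds = 0.0004/0.9996 = 1/2499.
Combined Bayes factor of the evidence already in hand = 2.1 × 2 × 0.5 = 2.1.
Odds after that evidence = (1/2499) × 2.1 = 1/1190.
Target odds = 0.98/0.02 = 49.
Need 3ⁿ ≥ 49 ÷ (1/1190) = 58310.
3⁹ = 19683 falls short of 58310 but 3¹⁰ = 59049 reaches it, so n = 10.

10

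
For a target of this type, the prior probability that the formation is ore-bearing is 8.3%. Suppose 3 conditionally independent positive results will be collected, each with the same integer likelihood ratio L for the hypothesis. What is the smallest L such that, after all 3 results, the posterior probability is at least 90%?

5

Prior odds = 0.083/0.917 = 83/917.
Target odds = 0.9/0.1 = 9.
Need L³ ≥ 9 ÷ (83/917) = 8253/83.
4³ = 64 < 8253/83 ≤ 125 = 5³, so L = 5.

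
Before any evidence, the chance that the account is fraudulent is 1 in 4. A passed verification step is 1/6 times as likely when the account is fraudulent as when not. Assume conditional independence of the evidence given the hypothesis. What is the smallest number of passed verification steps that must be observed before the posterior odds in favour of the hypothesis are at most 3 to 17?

1

Prior odds = 0.25/0.75 = 1/3.
Likelihood ratio per passed verification step = 1/6.
Target odds = 3/17.
Require (1/6)ⁿ ≤ 3/17 ÷ (1/3) = 9/17.
(1/6)¹ = 1/6, which is already at or below the required 9/17; so n = 1.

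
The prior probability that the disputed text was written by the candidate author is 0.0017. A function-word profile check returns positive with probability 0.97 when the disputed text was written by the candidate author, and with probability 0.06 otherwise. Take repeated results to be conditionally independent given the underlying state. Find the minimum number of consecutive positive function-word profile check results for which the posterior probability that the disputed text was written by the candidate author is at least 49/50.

Prior odds: 0.0017 ÷ 0.9983 = 17/9983.
Likelihood ratio of a positive result = 0.97/0.06 = 97/6.
Target posterior odds = 0.98/0.02 = 49.
Need (17/9983) × (97/6)ⁿ ≥ 49, i.e. (97/6)ⁿ ≥ 489167/17.
(97/6)³ = 912673/216 falls short of 489167/17 but (97/6)⁴ = 88529281/1296 reaches it, so n = 4.

4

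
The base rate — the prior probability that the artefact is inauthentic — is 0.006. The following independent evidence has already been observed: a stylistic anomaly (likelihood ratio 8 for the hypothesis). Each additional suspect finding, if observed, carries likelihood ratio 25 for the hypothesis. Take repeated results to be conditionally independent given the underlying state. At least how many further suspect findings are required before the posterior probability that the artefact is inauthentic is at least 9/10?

Prior odds = 0.006/0.994 = 3/497.
Bayes factor of the evidence already in hand = 8.
Odds after that evidence = (3/497) × 8 = 24/497.
Target odds = 0.9/0.1 = 9.
Need 25ⁿ ≥ 9 ÷ (24/497) = 186.375.
25¹ = 25 falls short of 186.375 but 25² = 625 reaches it, so n = 2.

2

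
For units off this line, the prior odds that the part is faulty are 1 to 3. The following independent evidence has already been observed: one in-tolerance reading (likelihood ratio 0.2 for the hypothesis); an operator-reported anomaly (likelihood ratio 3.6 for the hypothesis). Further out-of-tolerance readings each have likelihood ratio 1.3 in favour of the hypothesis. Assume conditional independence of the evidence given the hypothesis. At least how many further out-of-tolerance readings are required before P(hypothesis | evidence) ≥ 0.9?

Prior odds = 1/3.
Combined Bayes factor of the evidence already in hand = 0.2 × 3.6 = 0.72.
Odds after that evidence = (1/3) × 0.72 = 0.24.
Target odds = 0.9/0.1 = 9.
Need 1.3ⁿ ≥ 9 ÷ 0.24 = 37.5.
1.3¹³ ≈30.2875 falls short of 37.5 but 1.3¹⁴ ≈39.3738 reaches it, so n = 14.

14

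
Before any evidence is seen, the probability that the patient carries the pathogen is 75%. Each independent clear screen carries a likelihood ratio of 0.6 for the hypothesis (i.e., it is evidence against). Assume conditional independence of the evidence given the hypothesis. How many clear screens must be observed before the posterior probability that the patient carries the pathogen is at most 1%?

Prior odds = 0.75/0.25 = 3.
Likelihood ratio per clear screen = 0.6.
Target posterior odds = 0.01/0.99 = 1/99.
Require 0.6ⁿ ≤ 1/99 ÷ 3 = 1/297.
0.6¹¹ = 177147/48828125 is still above 1/297 but 0.6¹² = 531441/244140625 is at or below it, so n = 12.

12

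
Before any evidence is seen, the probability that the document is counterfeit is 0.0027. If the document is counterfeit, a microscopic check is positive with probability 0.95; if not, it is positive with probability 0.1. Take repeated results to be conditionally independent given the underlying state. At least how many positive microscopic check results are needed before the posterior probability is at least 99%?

Prior odds = 0.0027/0.9973 = 27/9973.
Likelihood ratio of a positive = 0.95/0.1 = 9.5.
Target posterior odds = 0.99/0.01 = 99.
Need (27/9973) × 9.5ⁿ ≥ 99, i.e. 9.5ⁿ ≥ 109703/3.
9.5⁴ = 8145.0625 falls short of 109703/3 but 9.5⁵ = 77378.09375 reaches it, so n = 5.

5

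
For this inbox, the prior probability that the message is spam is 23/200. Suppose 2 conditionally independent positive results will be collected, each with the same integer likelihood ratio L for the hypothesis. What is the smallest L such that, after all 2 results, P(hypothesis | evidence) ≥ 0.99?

28

Prior odds = 0.115/0.885 = 23/177.
Target odds = 0.99/0.01 = 99.
Need L² ≥ 99 ÷ (23/177) = 17523/23.
27² = 729 < 17523/23 ≤ 784 = 28², so L = 28.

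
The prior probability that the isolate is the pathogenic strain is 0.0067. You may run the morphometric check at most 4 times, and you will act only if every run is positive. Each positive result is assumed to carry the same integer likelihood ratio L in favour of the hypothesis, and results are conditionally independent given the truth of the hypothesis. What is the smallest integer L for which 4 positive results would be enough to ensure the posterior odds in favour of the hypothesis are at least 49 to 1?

10

Prior odds = 0.0067/0.9933 = 67/9933.
Target odds = 49.
Need L⁴ ≥ 49 ÷ (67/9933) = 486717/67.
9⁴ = 6561 < 486717/67 ≤ 10000 = 10⁴, so L = 10.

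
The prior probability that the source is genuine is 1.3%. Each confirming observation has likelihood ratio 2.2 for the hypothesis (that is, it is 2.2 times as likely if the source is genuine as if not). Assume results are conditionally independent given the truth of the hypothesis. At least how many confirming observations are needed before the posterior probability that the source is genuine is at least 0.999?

Prior odds: 0.013 ÷ 0.987 = 13/987.
Likelihood ratio per confirming observation = 2.2.
Target posterior odds = 0.999/0.001 = 999.
Need (13/987) × 2.2ⁿ ≥ 999, i.e. 2.2ⁿ ≥ 986013/13.
2.2¹⁴ ≈62218.2 falls short of 986013/13 but 2.2¹⁵ ≈136880 reaches it, so n = 15.

15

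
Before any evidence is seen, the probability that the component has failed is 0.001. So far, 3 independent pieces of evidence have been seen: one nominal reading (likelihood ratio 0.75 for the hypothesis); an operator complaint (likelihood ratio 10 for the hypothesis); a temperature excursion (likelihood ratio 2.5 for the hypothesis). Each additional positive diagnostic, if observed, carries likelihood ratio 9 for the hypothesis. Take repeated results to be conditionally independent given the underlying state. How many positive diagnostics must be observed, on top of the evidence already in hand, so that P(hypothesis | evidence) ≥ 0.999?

5

Prior odds = 0.001/0.999 = 1/999.
Combined Bayes factor of the evidence already in hand = 0.75 × 10 × 2.5 = 18.75.
Odds after that evidence = (1/999) × 18.75 = 25/1332.
Target odds = 0.999/0.001 = 999.
Need 9ⁿ ≥ 999 ÷ (25/1332) = 53226.72.
9⁴ = 6561 falls short of 53226.72 but 9⁵ = 59049 reaches it, so n = 5.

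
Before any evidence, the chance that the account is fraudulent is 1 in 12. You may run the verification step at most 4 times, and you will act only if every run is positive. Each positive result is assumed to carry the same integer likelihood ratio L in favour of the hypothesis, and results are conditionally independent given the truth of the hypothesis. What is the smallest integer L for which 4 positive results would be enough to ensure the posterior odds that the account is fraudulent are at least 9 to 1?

4

Prior odds = (1/12)/(11/12) = 1/11.
Target odds = 9.
Need L⁴ ≥ 9 ÷ (1/11) = 99.
3⁴ = 81 < 99 ≤ 256 = 4⁴, so L = 4.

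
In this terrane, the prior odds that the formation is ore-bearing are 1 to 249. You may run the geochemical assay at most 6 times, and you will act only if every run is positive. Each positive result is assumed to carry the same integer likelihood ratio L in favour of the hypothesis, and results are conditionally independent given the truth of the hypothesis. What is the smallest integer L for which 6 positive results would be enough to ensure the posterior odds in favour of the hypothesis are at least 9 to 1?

4

Prior odds = 1/249.
Target odds = 9.
Need L⁶ ≥ 9 ÷ (1/249) = 2241.
3⁶ = 729 < 2241 ≤ 4096 = 4⁶, so L = 4.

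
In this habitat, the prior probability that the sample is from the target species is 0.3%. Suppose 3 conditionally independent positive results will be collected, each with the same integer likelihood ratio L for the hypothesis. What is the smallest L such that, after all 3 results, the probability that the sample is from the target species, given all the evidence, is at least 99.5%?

Prior odds = 0.003/0.997 = 3/997.
Target odds = 0.995/0.005 = 199.
Need L³ ≥ 199 ÷ (3/997) = 198403/3.
40³ = 64000 < 198403/3 ≤ 68921 = 41³, so L = 41.

41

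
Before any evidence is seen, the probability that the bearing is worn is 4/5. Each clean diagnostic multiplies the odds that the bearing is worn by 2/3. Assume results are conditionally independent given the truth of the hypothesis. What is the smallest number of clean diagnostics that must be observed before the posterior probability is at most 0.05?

11

Prior odds = 0.8/0.2 = 4.
Likelihood ratio per clean diagnostic = 2/3.
Target posterior odds = 0.05/0.95 = 1/19.
Require (2/3)ⁿ ≤ 1/19 ÷ 4 = 1/76.
(2/3)¹⁰ = 1024/59049 is still above 1/76 but (2/3)¹¹ = 2048/177147 is at or below it, so n = 11.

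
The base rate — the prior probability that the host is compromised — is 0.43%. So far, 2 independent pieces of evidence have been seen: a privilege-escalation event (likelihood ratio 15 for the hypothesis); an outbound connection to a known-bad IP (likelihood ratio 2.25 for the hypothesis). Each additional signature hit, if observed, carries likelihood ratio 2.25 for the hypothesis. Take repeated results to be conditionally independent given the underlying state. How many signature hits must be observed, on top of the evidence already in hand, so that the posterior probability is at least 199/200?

Prior odds = 0.0043/0.9957 = 43/9957.
Combined Bayes factor of the evidence already in hand = 15 × 2.25 = 33.75.
Odds after that evidence = (43/9957) × 33.75 = 1935/13276.
Target odds = 0.995/0.005 = 199.
Need 2.25ⁿ ≥ 199 ÷ (1935/13276) = 2641924/1935.
2.25⁸ = 43046721/65536 falls short of 2641924/1935 but 2.25⁹ = 387420489/262144 reaches it, so n = 9.

9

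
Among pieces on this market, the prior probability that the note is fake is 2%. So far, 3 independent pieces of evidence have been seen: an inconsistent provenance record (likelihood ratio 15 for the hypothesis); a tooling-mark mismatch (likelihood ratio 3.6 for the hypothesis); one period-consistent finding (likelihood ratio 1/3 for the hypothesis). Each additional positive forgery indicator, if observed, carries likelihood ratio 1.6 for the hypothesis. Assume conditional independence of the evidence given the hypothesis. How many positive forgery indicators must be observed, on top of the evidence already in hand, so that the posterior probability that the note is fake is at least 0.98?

11

Prior odds = 0.02/0.98 = 1/49.
Combined Bayes factor of the evidence already in hand = 15 × 3.6 × (1/3) = 18.
Odds after that evidence = (1/49) × 18 = 18/49.
Target odds = 0.98/0.02 = 49.
Need 1.6ⁿ ≥ 49 ÷ (18/49) = 2401/18.
1.6¹⁰ ≈109.951 falls short of 2401/18 but 1.6¹¹ ≈175.922 reaches it, so n = 11.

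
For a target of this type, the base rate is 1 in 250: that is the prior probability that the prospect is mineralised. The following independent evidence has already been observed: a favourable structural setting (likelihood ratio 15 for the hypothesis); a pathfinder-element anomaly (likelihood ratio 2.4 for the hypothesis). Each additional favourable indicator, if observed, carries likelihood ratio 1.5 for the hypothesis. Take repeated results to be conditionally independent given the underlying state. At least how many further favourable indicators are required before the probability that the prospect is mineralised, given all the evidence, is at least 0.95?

13

Prior odds = 0.004/0.996 = 1/249.
Combined Bayes factor of the evidence already in hand = 15 × 2.4 = 36.
Odds after that evidence = (1/249) × 36 = 12/83.
Target odds = 0.95/0.05 = 19.
Need 1.5ⁿ ≥ 19 ÷ (12/83) = 1577/12.
1.5¹² = 531441/4096 falls short of 1577/12 but 1.5¹³ = 1594323/8192 reaches it, so n = 13.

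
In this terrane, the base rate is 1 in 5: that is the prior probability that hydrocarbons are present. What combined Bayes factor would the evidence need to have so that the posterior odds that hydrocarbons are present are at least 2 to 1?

8

Prior odds = 0.2/0.8 = 0.25.
Target odds = 2.
Required Bayes factor = 2 ÷ 0.25 = 8.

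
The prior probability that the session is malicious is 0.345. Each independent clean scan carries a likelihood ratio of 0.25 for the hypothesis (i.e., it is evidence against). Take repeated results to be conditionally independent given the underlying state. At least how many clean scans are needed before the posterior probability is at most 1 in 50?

3

Prior odds = 0.345/0.655 = 69/131.
Likelihood ratio per clean scan = 0.25.
Target odds: 0.02 ÷ 0.98 = 1/49.
Require 0.25ⁿ ≤ 1/49 ÷ (69/131) = 131/3381.
0.25² = 0.0625 is still above 131/3381 but 0.25³ = 0.015625 is at or below it, so n = 3.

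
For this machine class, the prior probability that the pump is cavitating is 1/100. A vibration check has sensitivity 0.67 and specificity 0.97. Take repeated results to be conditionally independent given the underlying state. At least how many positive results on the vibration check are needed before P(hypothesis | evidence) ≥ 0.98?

Prior odds: 0.01 ÷ 0.99 = 1/99.
False-positive rate = 1 − 0.97 = 0.03; likelihood ratio of a positive = 0.67/0.03 = 67/3.
Target posterior odds = 0.98/0.02 = 49.
Need (1/99) × (67/3)ⁿ ≥ 49, i.e. (67/3)ⁿ ≥ 4851.
(67/3)² = 4489/9 falls short of 4851 but (67/3)³ = 300763/27 reaches it, so n = 3.

3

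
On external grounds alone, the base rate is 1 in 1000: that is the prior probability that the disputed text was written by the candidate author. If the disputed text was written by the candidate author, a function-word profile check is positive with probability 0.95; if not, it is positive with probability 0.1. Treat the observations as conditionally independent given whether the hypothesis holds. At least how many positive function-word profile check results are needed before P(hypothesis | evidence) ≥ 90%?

5

Prior odds = 0.001/0.999 = 1/999.
Likelihood ratio of a positive = 0.95/0.1 = 9.5.
Target odds: 0.9 ÷ 0.1 = 9.
Need (1/999) × 9.5ⁿ ≥ 9, i.e. 9.5ⁿ ≥ 8991.
9.5⁴ = 8145.0625 falls short of 8991 but 9.5⁵ = 77378.09375 reaches it, so n = 5.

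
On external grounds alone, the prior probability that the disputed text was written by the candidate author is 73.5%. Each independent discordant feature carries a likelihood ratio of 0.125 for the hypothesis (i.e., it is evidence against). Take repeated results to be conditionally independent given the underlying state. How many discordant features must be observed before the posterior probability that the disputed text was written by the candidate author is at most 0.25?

Prior odds = 0.735/0.265 = 147/53.
Likelihood ratio per discordant feature = 0.125.
Target odds: 0.25 ÷ 0.75 = 1/3.
Require 0.125ⁿ ≤ 1/3 ÷ (147/53) = 53/441.
0.125¹ = 0.125 is still above 53/441 but 0.125² = 0.015625 is at or below it, so n = 2.

2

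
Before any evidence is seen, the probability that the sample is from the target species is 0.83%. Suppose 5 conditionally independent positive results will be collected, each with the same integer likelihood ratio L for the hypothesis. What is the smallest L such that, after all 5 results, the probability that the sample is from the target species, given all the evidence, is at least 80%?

4

Prior odds = 0.0083/0.9917 = 83/9917.
Target odds = 0.8/0.2 = 4.
Need L⁵ ≥ 4 ÷ (83/9917) = 39668/83.
3⁵ = 243 < 39668/83 ≤ 1024 = 4⁵, so L = 4.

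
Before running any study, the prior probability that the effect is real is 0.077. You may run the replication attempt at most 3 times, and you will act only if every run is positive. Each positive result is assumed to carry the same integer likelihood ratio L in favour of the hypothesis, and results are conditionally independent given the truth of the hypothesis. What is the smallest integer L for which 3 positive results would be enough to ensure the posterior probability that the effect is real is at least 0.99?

11

Prior odds = 0.077/0.923 = 77/923.
Target odds = 0.99/0.01 = 99.
Need L³ ≥ 99 ÷ (77/923) = 8307/7.
10³ = 1000 < 8307/7 ≤ 1331 = 11³, so L = 11.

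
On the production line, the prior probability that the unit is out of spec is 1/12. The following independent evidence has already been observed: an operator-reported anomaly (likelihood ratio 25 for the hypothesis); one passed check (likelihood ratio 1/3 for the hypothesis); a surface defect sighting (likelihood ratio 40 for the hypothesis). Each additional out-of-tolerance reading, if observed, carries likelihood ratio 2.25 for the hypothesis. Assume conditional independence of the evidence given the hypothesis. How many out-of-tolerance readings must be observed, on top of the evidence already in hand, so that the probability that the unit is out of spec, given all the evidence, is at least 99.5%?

3

Prior odds = (1/12)/(11/12) = 1/11.
Combined Bayes factor of the evidence already in hand = 25 × (1/3) × 40 = 1000/3.
Odds after that evidence = (1/11) × 1000/3 = 1000/33.
Target odds = 0.995/0.005 = 199.
Need 2.25ⁿ ≥ 199 ÷ (1000/33) = 6.567.
2.25² = 5.0625 falls short of 6.567 but 2.25³ = 11.390625 reaches it, so n = 3.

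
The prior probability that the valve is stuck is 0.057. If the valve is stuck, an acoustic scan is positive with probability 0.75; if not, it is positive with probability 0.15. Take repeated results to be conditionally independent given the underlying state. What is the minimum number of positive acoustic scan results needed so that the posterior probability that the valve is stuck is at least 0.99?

5

Prior odds = 0.057/0.943 = 57/943.
Likelihood ratio of a positive = 0.75/0.15 = 5.
Target posterior odds = 0.99/0.01 = 99.
Need (57/943) × 5ⁿ ≥ 99, i.e. 5ⁿ ≥ 31119/19.
5⁴ = 625 falls short of 31119/19 but 5⁵ = 3125 reaches it, so n = 5.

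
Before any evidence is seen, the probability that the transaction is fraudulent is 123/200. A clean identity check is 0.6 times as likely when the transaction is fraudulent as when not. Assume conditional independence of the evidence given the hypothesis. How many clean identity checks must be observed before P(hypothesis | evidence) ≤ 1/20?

7

Prior odds = 0.615/0.385 = 123/77.
Likelihood ratio per clean identity check = 0.6.
Target posterior odds = 0.05/0.95 = 1/19.
Require 0.6ⁿ ≤ 1/19 ÷ (123/77) = 77/2337.
0.6⁶ = 729/15625 is still above 77/2337 but 0.6⁷ = 2187/78125 is at or below it, so n = 7.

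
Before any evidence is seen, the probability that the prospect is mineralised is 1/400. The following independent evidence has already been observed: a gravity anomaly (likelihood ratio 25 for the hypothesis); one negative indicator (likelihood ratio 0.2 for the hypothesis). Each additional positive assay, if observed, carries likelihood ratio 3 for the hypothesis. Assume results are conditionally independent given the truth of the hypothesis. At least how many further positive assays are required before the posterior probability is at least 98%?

8

Prior odds = 0.0025/0.9975 = 1/399.
Combined Bayes factor of the evidence already in hand = 25 × 0.2 = 5.
Odds after that evidence = (1/399) × 5 = 5/399.
Target odds = 0.98/0.02 = 49.
Need 3ⁿ ≥ 49 ÷ (5/399) = 3910.2.
3⁷ = 2187 falls short of 3910.2 but 3⁸ = 6561 reaches it, so n = 8.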